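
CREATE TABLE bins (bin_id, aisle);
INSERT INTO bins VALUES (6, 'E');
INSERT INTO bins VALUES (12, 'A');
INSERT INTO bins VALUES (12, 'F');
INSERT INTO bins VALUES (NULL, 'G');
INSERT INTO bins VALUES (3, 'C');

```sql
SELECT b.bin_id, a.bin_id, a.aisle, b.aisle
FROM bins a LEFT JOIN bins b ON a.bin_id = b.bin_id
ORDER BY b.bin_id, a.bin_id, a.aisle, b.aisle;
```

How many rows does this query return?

7

LEFT JOIN keeps every row from `bins a`; unmatched rows get NULL for `bins b`'s columns.
Matching on a.bin_id = b.bin_id. A NULL in a compared column never satisfies the condition.
Matched pairs: 6; unmatched a rows kept: 1.
Total: 6 matched + 1 padded = 7 rows.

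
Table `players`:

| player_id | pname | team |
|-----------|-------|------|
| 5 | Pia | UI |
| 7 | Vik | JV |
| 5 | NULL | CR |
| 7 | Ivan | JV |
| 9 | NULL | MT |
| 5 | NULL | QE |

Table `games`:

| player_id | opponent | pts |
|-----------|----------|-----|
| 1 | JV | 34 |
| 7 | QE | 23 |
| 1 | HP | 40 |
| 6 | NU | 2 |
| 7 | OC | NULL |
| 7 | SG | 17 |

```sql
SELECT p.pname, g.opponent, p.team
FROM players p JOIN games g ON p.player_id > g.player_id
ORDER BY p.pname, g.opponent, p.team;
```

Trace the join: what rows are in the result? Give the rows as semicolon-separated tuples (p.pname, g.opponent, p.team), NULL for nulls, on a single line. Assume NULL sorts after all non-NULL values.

INNER JOIN keeps only pairs where the ON condition holds.
Matching on p.player_id > g.player_id.
- p[0] player_id=5 → 2 match(es) in g → 2 row(s).
- p[1] player_id=7 → 3 match(es) in g → 3 row(s).
- p[2] player_id=5 → 2 match(es) in g → 2 row(s).
- p[3] player_id=7 → 3 match(es) in g → 3 row(s).
- p[4] player_id=9 → 6 match(es) in g → 6 row(s).
- p[5] player_id=5 → 2 match(es) in g → 2 row(s).

(Ivan, HP, JV); (Ivan, JV, JV); (Ivan, NU, JV); (Pia, HP, UI); (Pia, JV, UI); (Vik, HP, JV); (Vik, JV, JV); (Vik, NU, JV); (NULL, HP, CR); (NULL, HP, MT); (NULL, HP, QE); (NULL, JV, CR); (NULL, JV, MT); (NULL, JV, QE); (NULL, NU, MT); (NULL, OC, MT); (NULL, QE, MT); (NULL, SG, MT)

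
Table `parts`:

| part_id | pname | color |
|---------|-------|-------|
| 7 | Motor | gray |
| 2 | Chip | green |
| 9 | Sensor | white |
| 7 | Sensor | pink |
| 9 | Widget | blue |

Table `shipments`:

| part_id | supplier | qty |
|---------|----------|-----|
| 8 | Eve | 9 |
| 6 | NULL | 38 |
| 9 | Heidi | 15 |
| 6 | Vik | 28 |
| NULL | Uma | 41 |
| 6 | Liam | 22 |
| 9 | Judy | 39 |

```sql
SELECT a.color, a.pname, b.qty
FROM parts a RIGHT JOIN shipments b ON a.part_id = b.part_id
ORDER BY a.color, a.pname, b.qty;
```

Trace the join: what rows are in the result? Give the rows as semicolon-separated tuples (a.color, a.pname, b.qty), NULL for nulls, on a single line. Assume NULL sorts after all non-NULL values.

RIGHT JOIN keeps every row from `shipments`; unmatched rows get NULL for `parts`'s columns.
Matching on a.part_id = b.part_id. A NULL in a compared column never satisfies the condition.
Matched pairs: 4; unmatched b rows kept: 5.

(blue, Widget, 15); (blue, Widget, 39); (white, Sensor, 15); (white, Sensor, 39); (NULL, NULL, 9); (NULL, NULL, 22); (NULL, NULL, 28); (NULL, NULL, 38); (NULL, NULL, 41)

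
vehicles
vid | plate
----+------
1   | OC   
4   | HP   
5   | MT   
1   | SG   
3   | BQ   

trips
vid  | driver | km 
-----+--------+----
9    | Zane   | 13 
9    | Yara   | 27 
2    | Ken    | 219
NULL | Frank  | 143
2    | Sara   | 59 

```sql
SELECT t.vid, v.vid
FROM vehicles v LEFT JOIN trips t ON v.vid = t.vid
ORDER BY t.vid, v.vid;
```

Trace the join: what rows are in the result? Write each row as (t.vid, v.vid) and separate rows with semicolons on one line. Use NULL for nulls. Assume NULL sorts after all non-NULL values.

LEFT JOIN keeps every row from `vehicles`; unmatched rows get NULL for `trips`'s columns.
Matching on v.vid = t.vid. A NULL in a compared column never satisfies the condition.
- v (vid=1) has no partner → padded with NULL.
- v (vid=4) has no partner → padded with NULL.
- v (vid=5) has no partner → padded with NULL.
- v (vid=1) has no partner → padded with NULL.
- v (vid=3) has no partner → padded with NULL.
After projecting and ordering:
t.vid | v.vid
NULL | 1
NULL | 1
NULL | 3
NULL | 4
NULL | 5

(NULL, 1); (NULL, 1); (NULL, 3); (NULL, 4); (NULL, 5)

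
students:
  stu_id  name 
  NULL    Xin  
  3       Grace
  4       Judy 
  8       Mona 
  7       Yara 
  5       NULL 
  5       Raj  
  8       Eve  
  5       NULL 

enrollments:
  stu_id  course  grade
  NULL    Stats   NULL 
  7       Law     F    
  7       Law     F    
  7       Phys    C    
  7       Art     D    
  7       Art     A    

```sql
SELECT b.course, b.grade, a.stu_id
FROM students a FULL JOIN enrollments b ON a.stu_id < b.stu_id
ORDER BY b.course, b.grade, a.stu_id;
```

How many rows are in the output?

30

FULL OUTER JOIN keeps every row from both sides; unmatched rows get NULL for the other side's columns.
Matching on a.stu_id < b.stu_id. A NULL in a compared column never satisfies the condition.
Matched pairs: 25; unmatched a rows kept: 4; unmatched b rows kept: 1.
Total: 25 matched + 5 padded = 30 rows.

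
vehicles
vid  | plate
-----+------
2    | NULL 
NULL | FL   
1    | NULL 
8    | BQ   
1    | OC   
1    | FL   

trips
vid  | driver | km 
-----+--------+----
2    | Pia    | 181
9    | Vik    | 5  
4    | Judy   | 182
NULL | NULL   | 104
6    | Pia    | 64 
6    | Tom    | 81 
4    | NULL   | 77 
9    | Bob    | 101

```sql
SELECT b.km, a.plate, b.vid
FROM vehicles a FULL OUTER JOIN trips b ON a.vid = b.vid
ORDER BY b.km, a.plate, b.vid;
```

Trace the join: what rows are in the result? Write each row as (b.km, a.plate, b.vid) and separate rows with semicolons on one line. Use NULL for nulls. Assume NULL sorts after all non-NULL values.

(5, NULL, 9); (64, NULL, 6); (77, NULL, 4); (81, NULL, 6); (101, NULL, 9); (104, NULL, NULL); (181, NULL, 2); (182, NULL, 4); (NULL, BQ, NULL); (NULL, FL, NULL); (NULL, FL, NULL); (NULL, OC, NULL); (NULL, NULL, NULL)

FULL OUTER JOIN keeps every row from both sides; unmatched rows get NULL for the other side's columns.
Matching on a.vid = b.vid. A NULL in a compared column never satisfies the condition.
- a[0] vid=2 → 1 match(es) in b → 1 row(s).
- a[1] vid=NULL → no match; kept with NULLs on the b side.
- a[2] vid=1 → no match; kept with NULLs on the b side.
- a[3] vid=8 → no match; kept with NULLs on the b side.
- a[4] vid=1 → no match; kept with NULLs on the b side.
- a[5] vid=1 → no match; kept with NULLs on the b side.
- plus 7 unmatched b row(s), each kept with NULL a columns.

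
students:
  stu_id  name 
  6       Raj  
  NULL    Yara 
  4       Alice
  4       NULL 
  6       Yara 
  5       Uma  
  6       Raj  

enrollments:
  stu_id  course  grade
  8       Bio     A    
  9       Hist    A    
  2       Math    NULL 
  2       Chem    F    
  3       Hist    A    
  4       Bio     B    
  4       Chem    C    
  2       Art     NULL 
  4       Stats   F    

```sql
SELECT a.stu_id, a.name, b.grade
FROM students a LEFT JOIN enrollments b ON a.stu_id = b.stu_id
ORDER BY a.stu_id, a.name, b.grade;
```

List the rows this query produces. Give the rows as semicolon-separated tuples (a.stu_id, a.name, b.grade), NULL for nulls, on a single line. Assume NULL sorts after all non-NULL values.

LEFT JOIN keeps every row from `students`; unmatched rows get NULL for `enrollments`'s columns.
Matching on a.stu_id = b.stu_id. A NULL in a compared column never satisfies the condition.
- a[0] stu_id=6 → no match; kept with NULLs on the b side.
- a[1] stu_id=NULL → no match; kept with NULLs on the b side.
- a[2] stu_id=4 → 3 match(es) in b → 3 row(s).
- a[3] stu_id=4 → 3 match(es) in b → 3 row(s).
- a[4] stu_id=6 → no match; kept with NULLs on the b side.
- a[5] stu_id=5 → no match; kept with NULLs on the b side.
- a[6] stu_id=6 → no match; kept with NULLs on the b side.

(4, Alice, B); (4, Alice, C); (4, Alice, F); (4, NULL, B); (4, NULL, C); (4, NULL, F); (5, Uma, NULL); (6, Raj, NULL); (6, Raj, NULL); (6, Yara, NULL); (NULL, Yara, NULL)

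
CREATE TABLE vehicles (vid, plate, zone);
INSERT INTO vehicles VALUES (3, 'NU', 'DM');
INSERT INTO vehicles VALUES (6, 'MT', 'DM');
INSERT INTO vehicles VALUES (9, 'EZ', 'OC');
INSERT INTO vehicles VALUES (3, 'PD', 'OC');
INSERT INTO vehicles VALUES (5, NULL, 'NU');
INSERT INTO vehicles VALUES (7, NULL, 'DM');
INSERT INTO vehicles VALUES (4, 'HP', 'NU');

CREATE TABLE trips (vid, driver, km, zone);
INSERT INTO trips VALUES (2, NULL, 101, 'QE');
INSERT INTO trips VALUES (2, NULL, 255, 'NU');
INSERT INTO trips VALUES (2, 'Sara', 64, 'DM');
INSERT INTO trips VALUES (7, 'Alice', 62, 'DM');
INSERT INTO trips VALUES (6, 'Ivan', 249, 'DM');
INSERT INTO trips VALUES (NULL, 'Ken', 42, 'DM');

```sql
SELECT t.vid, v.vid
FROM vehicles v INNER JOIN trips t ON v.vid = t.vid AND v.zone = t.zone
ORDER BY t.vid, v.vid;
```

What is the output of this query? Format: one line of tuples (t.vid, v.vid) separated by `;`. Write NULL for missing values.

INNER JOIN keeps only pairs where the ON condition holds.
Matching on v.vid = t.vid AND v.zone = t.zone. A NULL in a compared column never satisfies the condition.
- v (vid=3, zone=DM) has no partner → excluded.
- v (vid=6, zone=DM) pairs with 1 row(s) of t.
- v (vid=9, zone=OC) has no partner → excluded.
- v (vid=3, zone=OC) has no partner → excluded.
- v (vid=5, zone=NU) has no partner → excluded.
- v (vid=7, zone=DM) pairs with 1 row(s) of t.
- v (vid=4, zone=NU) has no partner → excluded.
After projecting and ordering:
t.vid | v.vid
6 | 6
7 | 7

(6, 6); (7, 7)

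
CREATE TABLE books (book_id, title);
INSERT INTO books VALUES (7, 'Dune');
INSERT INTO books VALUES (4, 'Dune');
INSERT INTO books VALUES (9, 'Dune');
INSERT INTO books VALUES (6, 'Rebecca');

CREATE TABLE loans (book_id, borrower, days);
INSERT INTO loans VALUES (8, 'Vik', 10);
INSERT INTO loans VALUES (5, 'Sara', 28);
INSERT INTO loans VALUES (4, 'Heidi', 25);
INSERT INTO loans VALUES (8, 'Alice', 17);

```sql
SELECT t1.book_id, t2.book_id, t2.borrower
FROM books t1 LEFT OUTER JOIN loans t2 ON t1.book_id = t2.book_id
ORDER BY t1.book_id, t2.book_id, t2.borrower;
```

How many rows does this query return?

LEFT JOIN keeps every row from `books`; unmatched rows get NULL for `loans`'s columns.
Matching on t1.book_id = t2.book_id.
Matched pairs: 1; unmatched t1 rows kept: 3.
Total: 1 matched + 3 padded = 4 rows.

4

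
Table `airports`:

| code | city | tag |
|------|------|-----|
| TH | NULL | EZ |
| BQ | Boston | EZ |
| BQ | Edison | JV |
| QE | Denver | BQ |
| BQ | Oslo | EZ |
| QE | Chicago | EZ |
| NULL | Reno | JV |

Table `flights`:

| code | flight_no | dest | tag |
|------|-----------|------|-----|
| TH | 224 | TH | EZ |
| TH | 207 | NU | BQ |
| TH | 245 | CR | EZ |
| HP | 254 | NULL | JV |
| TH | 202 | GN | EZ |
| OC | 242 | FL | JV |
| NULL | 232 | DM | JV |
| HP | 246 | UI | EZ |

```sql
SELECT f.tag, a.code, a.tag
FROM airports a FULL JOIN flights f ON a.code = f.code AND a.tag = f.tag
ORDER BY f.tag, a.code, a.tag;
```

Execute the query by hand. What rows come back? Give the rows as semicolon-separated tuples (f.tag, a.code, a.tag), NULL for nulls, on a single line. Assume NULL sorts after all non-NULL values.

FULL OUTER JOIN keeps every row from both sides; unmatched rows get NULL for the other side's columns.
Matching on a.code = f.code AND a.tag = f.tag. A NULL in a compared column never satisfies the condition.
- a[0] code=TH, tag=EZ → 3 match(es) in f → 3 row(s).
- a[1] code=BQ, tag=EZ → no match; kept with NULLs on the f side.
- a[2] code=BQ, tag=JV → no match; kept with NULLs on the f side.
- a[3] code=QE, tag=BQ → no match; kept with NULLs on the f side.
- a[4] code=BQ, tag=EZ → no match; kept with NULLs on the f side.
- a[5] code=QE, tag=EZ → no match; kept with NULLs on the f side.
- a[6] code=NULL, tag=JV → no match; kept with NULLs on the f side.
- plus 5 unmatched f row(s), each kept with NULL a columns.

(BQ, NULL, NULL); (EZ, TH, EZ); (EZ, TH, EZ); (EZ, TH, EZ); (EZ, NULL, NULL); (JV, NULL, NULL); (JV, NULL, NULL); (JV, NULL, NULL); (NULL, BQ, EZ); (NULL, BQ, EZ); (NULL, BQ, JV); (NULL, QE, BQ); (NULL, QE, EZ); (NULL, NULL, JV)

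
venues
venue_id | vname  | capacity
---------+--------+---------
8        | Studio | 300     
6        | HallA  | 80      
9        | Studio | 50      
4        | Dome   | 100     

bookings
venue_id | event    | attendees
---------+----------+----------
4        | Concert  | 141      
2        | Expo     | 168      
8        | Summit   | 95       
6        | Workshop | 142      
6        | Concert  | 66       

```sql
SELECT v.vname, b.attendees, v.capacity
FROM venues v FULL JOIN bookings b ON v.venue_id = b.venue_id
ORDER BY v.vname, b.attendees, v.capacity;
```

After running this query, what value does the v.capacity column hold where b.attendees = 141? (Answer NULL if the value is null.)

FULL OUTER JOIN keeps every row from both sides; unmatched rows get NULL for the other side's columns.
Matching on v.venue_id = b.venue_id.
Matched pairs: 4; unmatched v rows kept: 1; unmatched b rows kept: 1.

100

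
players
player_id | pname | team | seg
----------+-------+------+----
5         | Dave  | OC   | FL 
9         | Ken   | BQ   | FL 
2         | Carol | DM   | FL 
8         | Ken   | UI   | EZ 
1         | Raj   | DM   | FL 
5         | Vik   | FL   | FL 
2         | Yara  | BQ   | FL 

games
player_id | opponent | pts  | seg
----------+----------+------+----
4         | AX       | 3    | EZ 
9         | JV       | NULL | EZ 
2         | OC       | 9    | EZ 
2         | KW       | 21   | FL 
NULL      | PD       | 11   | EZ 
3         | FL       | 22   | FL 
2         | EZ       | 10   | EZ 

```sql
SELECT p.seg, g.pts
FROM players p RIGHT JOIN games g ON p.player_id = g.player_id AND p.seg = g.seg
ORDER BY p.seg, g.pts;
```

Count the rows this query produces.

8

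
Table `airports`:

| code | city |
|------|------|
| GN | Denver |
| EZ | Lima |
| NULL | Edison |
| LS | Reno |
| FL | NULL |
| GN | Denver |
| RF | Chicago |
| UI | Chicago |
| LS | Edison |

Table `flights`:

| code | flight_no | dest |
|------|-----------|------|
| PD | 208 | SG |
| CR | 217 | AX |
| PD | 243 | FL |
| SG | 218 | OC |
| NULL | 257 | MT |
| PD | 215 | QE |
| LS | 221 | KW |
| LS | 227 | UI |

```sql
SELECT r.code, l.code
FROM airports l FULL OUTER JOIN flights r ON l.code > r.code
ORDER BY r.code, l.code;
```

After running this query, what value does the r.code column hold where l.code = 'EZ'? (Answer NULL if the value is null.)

FULL OUTER JOIN keeps every row from both sides; unmatched rows get NULL for the other side's columns.
Matching on l.code > r.code. A NULL in a compared column never satisfies the condition.
Matched pairs: 19; unmatched l rows kept: 1; unmatched r rows kept: 1.

CR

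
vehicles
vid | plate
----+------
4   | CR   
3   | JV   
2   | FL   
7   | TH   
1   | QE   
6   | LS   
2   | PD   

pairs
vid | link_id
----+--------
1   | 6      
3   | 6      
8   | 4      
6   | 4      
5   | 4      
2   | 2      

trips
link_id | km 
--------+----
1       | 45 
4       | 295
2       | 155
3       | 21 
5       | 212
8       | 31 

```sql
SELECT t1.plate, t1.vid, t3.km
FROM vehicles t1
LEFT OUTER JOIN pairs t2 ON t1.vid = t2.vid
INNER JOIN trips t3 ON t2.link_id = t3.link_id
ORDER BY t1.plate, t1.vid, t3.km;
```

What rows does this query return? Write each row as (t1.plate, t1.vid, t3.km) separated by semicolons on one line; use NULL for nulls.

(FL, 2, 155); (LS, 6, 295); (PD, 2, 155)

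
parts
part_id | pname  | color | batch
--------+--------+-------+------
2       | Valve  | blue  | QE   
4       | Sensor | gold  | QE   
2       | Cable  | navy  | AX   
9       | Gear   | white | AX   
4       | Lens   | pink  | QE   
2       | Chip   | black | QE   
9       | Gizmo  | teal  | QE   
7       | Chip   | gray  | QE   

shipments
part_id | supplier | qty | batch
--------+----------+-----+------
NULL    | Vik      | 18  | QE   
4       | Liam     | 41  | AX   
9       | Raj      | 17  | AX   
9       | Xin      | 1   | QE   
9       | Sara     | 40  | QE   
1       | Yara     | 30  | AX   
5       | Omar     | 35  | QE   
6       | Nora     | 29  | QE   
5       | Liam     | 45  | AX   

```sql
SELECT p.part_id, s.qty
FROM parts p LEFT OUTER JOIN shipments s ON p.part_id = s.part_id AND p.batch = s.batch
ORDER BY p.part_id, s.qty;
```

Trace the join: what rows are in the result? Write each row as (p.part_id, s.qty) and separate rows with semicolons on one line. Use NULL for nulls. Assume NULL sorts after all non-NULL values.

(2, NULL); (2, NULL); (2, NULL); (4, NULL); (4, NULL); (7, NULL); (9, 1); (9, 17); (9, 40)

LEFT JOIN keeps every row from `parts`; unmatched rows get NULL for `shipments`'s columns.
Matching on p.part_id = s.part_id AND p.batch = s.batch. A NULL in a compared column never satisfies the condition.
- p[0] part_id=2, batch=QE → no match; kept with NULLs on the s side.
- p[1] part_id=4, batch=QE → no match; kept with NULLs on the s side.
- p[2] part_id=2, batch=AX → no match; kept with NULLs on the s side.
- p[3] part_id=9, batch=AX → 1 match(es) in s → 1 row(s).
- p[4] part_id=4, batch=QE → no match; kept with NULLs on the s side.
- p[5] part_id=2, batch=QE → no match; kept with NULLs on the s side.
- p[6] part_id=9, batch=QE → 2 match(es) in s → 2 row(s).
- p[7] part_id=7, batch=QE → no match; kept with NULLs on the s side.
After projecting and ordering:
p.part_id | s.qty
2 | NULL
2 | NULL
2 | NULL
4 | NULL
4 | NULL
7 | NULL
9 | 1
9 | 17
9 | 40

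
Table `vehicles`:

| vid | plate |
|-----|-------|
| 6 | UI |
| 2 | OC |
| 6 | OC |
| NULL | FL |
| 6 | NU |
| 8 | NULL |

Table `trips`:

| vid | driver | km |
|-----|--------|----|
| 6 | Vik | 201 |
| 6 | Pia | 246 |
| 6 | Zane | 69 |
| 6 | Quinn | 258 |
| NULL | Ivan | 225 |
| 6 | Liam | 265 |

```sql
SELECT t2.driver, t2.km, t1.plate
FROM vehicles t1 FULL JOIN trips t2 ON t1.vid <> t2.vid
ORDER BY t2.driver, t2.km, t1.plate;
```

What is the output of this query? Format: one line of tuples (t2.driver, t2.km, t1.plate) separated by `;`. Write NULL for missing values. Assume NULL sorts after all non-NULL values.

(Ivan, 225, NULL); (Liam, 265, OC); (Liam, 265, NULL); (Pia, 246, OC); (Pia, 246, NULL); (Quinn, 258, OC); (Quinn, 258, NULL); (Vik, 201, OC); (Vik, 201, NULL); (Zane, 69, OC); (Zane, 69, NULL); (NULL, NULL, FL); (NULL, NULL, NU); (NULL, NULL, OC); (NULL, NULL, UI)

FULL OUTER JOIN keeps every row from both sides; unmatched rows get NULL for the other side's columns.
Matching on t1.vid <> t2.vid. A NULL in a compared column never satisfies the condition.
Matched pairs: 10; unmatched t1 rows kept: 4; unmatched t2 rows kept: 1.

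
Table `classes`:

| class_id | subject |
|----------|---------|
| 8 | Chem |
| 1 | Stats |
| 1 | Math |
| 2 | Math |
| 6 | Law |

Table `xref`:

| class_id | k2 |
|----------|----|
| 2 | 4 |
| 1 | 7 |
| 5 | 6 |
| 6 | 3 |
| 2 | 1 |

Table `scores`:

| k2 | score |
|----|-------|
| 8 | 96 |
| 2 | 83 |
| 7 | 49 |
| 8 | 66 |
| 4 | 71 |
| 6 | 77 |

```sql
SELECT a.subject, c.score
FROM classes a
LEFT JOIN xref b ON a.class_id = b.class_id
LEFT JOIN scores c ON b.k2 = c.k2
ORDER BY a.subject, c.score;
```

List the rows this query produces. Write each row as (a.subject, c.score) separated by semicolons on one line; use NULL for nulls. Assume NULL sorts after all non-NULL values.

Joins associate left-to-right: classes LEFT JOIN xref on class_id gives 6 intermediate row(s).
Then LEFT JOIN `scores c` on k2: each of those 6 rows is kept; rows whose b.k2 has no match in c get NULL for c's columns.

(Chem, NULL); (Law, NULL); (Math, 49); (Math, 71); (Math, NULL); (Stats, 49)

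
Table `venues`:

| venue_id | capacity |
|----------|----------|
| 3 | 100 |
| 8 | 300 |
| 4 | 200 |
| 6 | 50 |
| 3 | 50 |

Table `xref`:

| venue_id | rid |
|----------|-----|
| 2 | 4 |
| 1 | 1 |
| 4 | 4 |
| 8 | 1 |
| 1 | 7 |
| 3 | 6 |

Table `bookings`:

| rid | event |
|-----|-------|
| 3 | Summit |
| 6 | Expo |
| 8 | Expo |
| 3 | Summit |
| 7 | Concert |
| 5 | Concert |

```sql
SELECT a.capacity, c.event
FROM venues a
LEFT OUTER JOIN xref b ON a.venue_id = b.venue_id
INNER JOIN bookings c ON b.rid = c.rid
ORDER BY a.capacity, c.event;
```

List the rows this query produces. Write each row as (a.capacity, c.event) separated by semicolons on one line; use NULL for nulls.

Step 1 — a LEFT JOIN b on venue_id → 5 row(s).
Then INNER JOIN `bookings c` on rid: keep only rows whose b.rid appears in c.

(50, Expo); (100, Expo)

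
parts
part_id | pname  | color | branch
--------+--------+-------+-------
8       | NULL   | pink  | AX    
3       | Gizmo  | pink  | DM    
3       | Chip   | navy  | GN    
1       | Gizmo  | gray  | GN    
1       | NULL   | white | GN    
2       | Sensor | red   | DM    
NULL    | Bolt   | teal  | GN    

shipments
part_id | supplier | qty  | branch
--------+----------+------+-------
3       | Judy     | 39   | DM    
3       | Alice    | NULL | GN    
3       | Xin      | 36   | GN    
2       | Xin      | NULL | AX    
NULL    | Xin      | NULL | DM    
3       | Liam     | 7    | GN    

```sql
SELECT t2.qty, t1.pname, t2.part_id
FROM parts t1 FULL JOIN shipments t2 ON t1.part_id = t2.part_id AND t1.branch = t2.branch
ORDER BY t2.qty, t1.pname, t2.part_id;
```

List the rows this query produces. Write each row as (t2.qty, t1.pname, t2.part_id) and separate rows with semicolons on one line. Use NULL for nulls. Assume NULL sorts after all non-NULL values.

(7, Chip, 3); (36, Chip, 3); (39, Gizmo, 3); (NULL, Bolt, NULL); (NULL, Chip, 3); (NULL, Gizmo, NULL); (NULL, Sensor, NULL); (NULL, NULL, 2); (NULL, NULL, NULL); (NULL, NULL, NULL); (NULL, NULL, NULL)

FULL OUTER JOIN keeps every row from both sides; unmatched rows get NULL for the other side's columns.
Matching on t1.part_id = t2.part_id AND t1.branch = t2.branch. A NULL in a compared column never satisfies the condition.
- part_id=8, branch=AX: no t2 row matches, row kept with t2 columns NULL.
- part_id=3, branch=DM: 1 matching t2 row(s), so 1 row(s) emitted.
- part_id=3, branch=GN: 3 matching t2 row(s), so 3 row(s) emitted.
- part_id=1, branch=GN: no t2 row matches, row kept with t2 columns NULL.
- part_id=1, branch=GN: no t2 row matches, row kept with t2 columns NULL.
- part_id=2, branch=DM: no t2 row matches, row kept with t2 columns NULL.
- part_id=NULL, branch=GN: no t2 row matches, row kept with t2 columns NULL.
- plus 2 unmatched t2 row(s), each kept with NULL t1 columns.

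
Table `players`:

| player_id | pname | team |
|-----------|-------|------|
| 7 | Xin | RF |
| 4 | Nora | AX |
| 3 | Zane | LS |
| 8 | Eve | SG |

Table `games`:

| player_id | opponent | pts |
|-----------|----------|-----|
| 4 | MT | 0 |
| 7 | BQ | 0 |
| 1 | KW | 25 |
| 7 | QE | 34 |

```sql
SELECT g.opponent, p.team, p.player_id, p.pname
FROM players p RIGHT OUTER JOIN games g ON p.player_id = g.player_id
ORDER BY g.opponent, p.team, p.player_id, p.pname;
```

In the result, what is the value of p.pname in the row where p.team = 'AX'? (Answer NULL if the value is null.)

RIGHT JOIN keeps every row from `games`; unmatched rows get NULL for `players`'s columns.
Matching on p.player_id = g.player_id.
- player_id=7: 2 matching g row(s), so 2 row(s) emitted.
- player_id=4: 1 matching g row(s), so 1 row(s) emitted.
- player_id=3: no matching g row.
- player_id=8: no matching g row.
- 1 g row(s) had no p match → kept, p columns NULL.

Nora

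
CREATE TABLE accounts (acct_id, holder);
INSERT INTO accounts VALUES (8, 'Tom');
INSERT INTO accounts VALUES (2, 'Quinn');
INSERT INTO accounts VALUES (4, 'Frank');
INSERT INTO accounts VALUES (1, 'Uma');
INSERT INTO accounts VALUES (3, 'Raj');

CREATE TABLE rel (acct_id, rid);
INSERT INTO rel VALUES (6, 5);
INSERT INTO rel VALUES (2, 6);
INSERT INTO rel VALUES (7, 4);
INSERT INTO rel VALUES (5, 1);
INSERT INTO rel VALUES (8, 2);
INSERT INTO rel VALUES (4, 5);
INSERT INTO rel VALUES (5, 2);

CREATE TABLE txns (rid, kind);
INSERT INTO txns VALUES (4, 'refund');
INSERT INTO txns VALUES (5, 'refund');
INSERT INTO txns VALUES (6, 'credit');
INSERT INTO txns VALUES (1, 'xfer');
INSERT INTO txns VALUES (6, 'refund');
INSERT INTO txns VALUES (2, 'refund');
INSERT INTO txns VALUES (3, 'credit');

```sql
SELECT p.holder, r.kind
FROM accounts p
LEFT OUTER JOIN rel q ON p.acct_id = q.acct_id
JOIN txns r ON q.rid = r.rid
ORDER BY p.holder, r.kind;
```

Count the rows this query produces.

4

Step 1 — p LEFT JOIN q on acct_id → 5 row(s).
Then INNER JOIN `txns r` on rid: keep only rows whose q.rid appears in r.
Result: 4 row(s).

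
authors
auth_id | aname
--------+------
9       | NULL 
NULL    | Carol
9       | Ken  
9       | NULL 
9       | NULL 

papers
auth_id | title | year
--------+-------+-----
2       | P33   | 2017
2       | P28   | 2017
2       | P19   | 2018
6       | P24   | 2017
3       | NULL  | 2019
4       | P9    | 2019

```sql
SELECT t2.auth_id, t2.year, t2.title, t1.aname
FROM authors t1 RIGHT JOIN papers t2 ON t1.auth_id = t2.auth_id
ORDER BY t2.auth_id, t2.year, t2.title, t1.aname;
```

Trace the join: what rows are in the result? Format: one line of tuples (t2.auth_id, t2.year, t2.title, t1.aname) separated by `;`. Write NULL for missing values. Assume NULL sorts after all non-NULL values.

(2, 2017, P28, NULL); (2, 2017, P33, NULL); (2, 2018, P19, NULL); (3, 2019, NULL, NULL); (4, 2019, P9, NULL); (6, 2017, P24, NULL)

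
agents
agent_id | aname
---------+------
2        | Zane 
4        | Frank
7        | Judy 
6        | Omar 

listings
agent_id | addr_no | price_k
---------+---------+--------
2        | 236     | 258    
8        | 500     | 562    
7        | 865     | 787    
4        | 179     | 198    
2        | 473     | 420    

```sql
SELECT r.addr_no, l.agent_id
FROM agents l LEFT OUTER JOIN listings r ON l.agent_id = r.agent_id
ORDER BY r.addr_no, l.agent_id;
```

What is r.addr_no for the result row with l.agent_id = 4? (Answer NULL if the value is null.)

LEFT JOIN keeps every row from `agents`; unmatched rows get NULL for `listings`'s columns.
Matching on l.agent_id = r.agent_id.
- l[0] agent_id=2 → 2 match(es) in r → 2 row(s).
- l[1] agent_id=4 → 1 match(es) in r → 1 row(s).
- l[2] agent_id=7 → 1 match(es) in r → 1 row(s).
- l[3] agent_id=6 → no match; kept with NULLs on the r side.

179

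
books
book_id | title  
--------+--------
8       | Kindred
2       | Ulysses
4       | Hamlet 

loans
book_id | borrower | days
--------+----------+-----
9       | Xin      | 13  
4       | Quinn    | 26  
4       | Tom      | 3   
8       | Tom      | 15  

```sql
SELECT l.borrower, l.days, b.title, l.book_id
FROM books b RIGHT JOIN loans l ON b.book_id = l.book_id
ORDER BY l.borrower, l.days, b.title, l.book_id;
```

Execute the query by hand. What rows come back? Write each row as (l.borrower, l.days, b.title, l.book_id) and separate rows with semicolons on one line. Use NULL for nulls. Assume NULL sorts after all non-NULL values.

RIGHT JOIN keeps every row from `loans`; unmatched rows get NULL for `books`'s columns.
Matching on b.book_id = l.book_id.
- book_id=8: 1 matching l row(s), so 1 row(s) emitted.
- book_id=2: no matching l row.
- book_id=4: 2 matching l row(s), so 2 row(s) emitted.
- plus 1 unmatched l row(s), each kept with NULL b columns.
After projecting and ordering:
l.borrower | l.days | b.title | l.book_id
Quinn | 26 | Hamlet | 4
Tom | 3 | Hamlet | 4
Tom | 15 | Kindred | 8
Xin | 13 | NULL | 9

(Quinn, 26, Hamlet, 4); (Tom, 3, Hamlet, 4); (Tom, 15, Kindred, 8); (Xin, 13, NULL, 9)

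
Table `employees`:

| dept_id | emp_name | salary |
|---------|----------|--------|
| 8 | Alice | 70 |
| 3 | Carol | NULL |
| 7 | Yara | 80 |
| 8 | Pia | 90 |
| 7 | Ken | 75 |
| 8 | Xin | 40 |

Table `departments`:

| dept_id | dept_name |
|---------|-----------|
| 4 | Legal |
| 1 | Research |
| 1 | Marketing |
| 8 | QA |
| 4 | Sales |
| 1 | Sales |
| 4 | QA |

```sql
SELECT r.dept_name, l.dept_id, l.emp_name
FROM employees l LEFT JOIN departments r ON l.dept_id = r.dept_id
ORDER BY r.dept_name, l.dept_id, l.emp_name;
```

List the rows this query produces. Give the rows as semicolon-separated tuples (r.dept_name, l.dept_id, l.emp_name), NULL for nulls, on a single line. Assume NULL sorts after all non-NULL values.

LEFT JOIN keeps every row from `employees`; unmatched rows get NULL for `departments`'s columns.
Matching on l.dept_id = r.dept_id.
- l (dept_id=8) pairs with 1 row(s) of r.
- l (dept_id=3) has no partner → padded with NULL.
- l (dept_id=7) has no partner → padded with NULL.
- l (dept_id=8) pairs with 1 row(s) of r.
- l (dept_id=7) has no partner → padded with NULL.
- l (dept_id=8) pairs with 1 row(s) of r.
After projecting and ordering:
r.dept_name | l.dept_id | l.emp_name
QA | 8 | Alice
QA | 8 | Pia
QA | 8 | Xin
NULL | 3 | Carol
NULL | 7 | Ken
NULL | 7 | Yara

(QA, 8, Alice); (QA, 8, Pia); (QA, 8, Xin); (NULL, 3, Carol); (NULL, 7, Ken); (NULL, 7, Yara)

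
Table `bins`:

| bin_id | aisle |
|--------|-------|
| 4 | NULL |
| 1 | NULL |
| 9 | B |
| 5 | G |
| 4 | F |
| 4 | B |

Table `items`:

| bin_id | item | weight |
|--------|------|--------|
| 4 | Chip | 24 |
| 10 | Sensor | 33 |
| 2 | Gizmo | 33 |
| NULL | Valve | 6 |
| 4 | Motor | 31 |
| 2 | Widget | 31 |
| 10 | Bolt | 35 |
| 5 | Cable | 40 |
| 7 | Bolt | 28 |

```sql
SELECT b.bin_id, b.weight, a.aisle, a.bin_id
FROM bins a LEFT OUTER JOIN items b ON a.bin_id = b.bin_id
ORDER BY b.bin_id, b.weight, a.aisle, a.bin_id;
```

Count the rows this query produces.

9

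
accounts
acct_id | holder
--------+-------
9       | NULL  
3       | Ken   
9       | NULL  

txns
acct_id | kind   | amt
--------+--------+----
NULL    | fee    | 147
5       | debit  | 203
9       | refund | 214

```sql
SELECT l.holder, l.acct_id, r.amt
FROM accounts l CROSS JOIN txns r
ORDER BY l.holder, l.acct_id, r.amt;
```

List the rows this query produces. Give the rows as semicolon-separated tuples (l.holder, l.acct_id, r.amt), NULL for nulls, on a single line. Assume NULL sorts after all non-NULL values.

CROSS JOIN pairs every row of `accounts` with every row of `txns`: 3 × 3 = 9 rows.
After projecting and ordering:
l.holder | l.acct_id | r.amt
Ken | 3 | 147
Ken | 3 | 203
Ken | 3 | 214
NULL | 9 | 147
NULL | 9 | 147
NULL | 9 | 203
NULL | 9 | 203
NULL | 9 | 214
NULL | 9 | 214

(Ken, 3, 147); (Ken, 3, 203); (Ken, 3, 214); (NULL, 9, 147); (NULL, 9, 147); (NULL, 9, 203); (NULL, 9, 203); (NULL, 9, 214); (NULL, 9, 214)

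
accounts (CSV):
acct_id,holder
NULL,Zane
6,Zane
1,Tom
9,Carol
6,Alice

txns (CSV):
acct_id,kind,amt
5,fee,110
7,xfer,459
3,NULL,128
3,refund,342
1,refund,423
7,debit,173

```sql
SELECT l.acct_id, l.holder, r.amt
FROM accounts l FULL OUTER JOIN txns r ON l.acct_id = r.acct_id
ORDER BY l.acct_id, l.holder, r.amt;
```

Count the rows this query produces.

FULL OUTER JOIN keeps every row from both sides; unmatched rows get NULL for the other side's columns.
Matching on l.acct_id = r.acct_id. A NULL in a compared column never satisfies the condition.
- l (acct_id=NULL) has no partner → padded with NULL.
- l (acct_id=6) has no partner → padded with NULL.
- l (acct_id=1) pairs with 1 row(s) of r.
- l (acct_id=9) has no partner → padded with NULL.
- l (acct_id=6) has no partner → padded with NULL.
- 5 r row(s) had no l match → kept, l columns NULL.
Total: 1 matched + 9 padded = 10 rows.

10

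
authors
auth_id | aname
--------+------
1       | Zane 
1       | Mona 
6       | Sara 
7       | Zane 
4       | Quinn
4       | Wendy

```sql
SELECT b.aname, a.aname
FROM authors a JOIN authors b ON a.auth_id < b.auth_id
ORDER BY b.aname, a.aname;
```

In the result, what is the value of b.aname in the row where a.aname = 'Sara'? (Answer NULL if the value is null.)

INNER JOIN keeps only pairs where the ON condition holds.
Matching on a.auth_id < b.auth_id.
- a[0] auth_id=1 → 4 match(es) in b → 4 row(s).
- a[1] auth_id=1 → 4 match(es) in b → 4 row(s).
- a[2] auth_id=6 → 1 match(es) in b → 1 row(s).
- a[3] auth_id=7 → no match; dropped.
- a[4] auth_id=4 → 2 match(es) in b → 2 row(s).
- a[5] auth_id=4 → 2 match(es) in b → 2 row(s).

Zane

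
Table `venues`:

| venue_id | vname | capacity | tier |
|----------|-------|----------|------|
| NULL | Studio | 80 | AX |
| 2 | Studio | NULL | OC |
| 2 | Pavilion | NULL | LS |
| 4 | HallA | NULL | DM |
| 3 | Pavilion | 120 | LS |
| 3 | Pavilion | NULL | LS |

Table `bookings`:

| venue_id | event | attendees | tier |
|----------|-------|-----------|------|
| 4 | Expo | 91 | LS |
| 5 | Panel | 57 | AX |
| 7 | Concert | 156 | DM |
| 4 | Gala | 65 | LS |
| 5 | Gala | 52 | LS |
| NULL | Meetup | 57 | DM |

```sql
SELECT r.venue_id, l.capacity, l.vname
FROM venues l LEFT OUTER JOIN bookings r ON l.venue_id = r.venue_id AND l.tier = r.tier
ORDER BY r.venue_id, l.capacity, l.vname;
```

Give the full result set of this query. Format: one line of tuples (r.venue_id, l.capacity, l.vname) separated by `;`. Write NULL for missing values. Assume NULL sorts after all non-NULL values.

LEFT JOIN keeps every row from `venues`; unmatched rows get NULL for `bookings`'s columns.
Matching on l.venue_id = r.venue_id AND l.tier = r.tier. A NULL in a compared column never satisfies the condition.
Matched pairs: 0; unmatched l rows kept: 6.

(NULL, 80, Studio); (NULL, 120, Pavilion); (NULL, NULL, HallA); (NULL, NULL, Pavilion); (NULL, NULL, Pavilion); (NULL, NULL, Studio)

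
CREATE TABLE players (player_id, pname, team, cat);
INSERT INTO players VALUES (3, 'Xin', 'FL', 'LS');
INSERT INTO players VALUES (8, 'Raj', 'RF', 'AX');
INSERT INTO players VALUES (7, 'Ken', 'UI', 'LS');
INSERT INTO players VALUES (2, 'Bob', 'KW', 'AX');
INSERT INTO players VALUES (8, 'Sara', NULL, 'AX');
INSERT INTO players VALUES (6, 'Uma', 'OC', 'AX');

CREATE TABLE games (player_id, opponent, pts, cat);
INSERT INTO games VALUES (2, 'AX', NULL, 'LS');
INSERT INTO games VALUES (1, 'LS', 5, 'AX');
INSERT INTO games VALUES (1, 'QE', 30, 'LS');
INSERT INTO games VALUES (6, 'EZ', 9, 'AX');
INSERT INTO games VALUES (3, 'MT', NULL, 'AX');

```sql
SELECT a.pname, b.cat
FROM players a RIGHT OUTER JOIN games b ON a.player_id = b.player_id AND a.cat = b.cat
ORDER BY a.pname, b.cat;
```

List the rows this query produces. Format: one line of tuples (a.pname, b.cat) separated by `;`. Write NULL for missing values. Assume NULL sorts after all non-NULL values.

(Uma, AX); (NULL, AX); (NULL, AX); (NULL, LS); (NULL, LS)

RIGHT JOIN keeps every row from `games`; unmatched rows get NULL for `players`'s columns.
Matching on a.player_id = b.player_id AND a.cat = b.cat.
Matched pairs: 1; unmatched b rows kept: 4.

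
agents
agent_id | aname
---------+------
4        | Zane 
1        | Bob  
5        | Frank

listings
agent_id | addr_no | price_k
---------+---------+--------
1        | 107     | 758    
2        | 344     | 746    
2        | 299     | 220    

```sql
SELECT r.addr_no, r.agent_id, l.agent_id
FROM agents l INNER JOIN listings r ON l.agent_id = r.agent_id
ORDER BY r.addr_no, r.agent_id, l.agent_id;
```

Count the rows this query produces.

1

INNER JOIN keeps only pairs where the ON condition holds.
Matching on l.agent_id = r.agent_id.
- agent_id=4: no matching r row, dropped.
- agent_id=1: 1 matching r row(s), so 1 row(s) emitted.
- agent_id=5: no matching r row, dropped.
Total: 1 rows.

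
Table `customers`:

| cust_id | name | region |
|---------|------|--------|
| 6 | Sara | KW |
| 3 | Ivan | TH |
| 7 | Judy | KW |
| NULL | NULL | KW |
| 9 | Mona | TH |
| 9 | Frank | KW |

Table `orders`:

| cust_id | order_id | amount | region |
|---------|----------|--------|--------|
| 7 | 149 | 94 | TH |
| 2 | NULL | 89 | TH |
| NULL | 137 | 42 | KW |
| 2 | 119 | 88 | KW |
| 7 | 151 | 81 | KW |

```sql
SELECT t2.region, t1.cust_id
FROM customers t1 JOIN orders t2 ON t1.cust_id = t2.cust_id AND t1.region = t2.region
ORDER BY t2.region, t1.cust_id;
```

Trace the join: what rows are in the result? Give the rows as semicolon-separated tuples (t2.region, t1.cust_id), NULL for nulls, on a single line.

INNER JOIN keeps only pairs where the ON condition holds.
Matching on t1.cust_id = t2.cust_id AND t1.region = t2.region. A NULL in a compared column never satisfies the condition.
Matched pairs: 1.

(KW, 7)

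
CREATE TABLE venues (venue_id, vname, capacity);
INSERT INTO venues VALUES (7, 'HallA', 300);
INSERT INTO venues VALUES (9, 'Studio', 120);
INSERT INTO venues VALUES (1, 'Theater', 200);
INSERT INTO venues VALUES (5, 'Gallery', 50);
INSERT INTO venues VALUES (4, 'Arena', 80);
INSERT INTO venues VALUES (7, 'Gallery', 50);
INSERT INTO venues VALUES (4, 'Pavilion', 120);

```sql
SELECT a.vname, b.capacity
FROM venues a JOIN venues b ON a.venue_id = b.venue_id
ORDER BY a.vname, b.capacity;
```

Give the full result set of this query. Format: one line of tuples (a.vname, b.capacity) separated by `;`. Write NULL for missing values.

INNER JOIN keeps only pairs where the ON condition holds.
Matching on a.venue_id = b.venue_id.
Matched pairs: 11.

(Arena, 80); (Arena, 120); (Gallery, 50); (Gallery, 50); (Gallery, 300); (HallA, 50); (HallA, 300); (Pavilion, 80); (Pavilion, 120); (Studio, 120); (Theater, 200)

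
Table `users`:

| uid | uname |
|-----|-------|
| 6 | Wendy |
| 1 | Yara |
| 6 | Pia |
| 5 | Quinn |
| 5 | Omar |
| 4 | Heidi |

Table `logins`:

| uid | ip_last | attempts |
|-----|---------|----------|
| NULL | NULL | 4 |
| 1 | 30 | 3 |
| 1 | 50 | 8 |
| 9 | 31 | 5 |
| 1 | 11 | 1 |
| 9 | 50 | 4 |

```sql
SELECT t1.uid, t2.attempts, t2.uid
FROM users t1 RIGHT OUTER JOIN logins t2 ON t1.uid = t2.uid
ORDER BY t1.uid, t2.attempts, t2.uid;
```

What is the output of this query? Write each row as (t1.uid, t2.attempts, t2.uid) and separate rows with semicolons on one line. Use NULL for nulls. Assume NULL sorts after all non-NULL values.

RIGHT JOIN keeps every row from `logins`; unmatched rows get NULL for `users`'s columns.
Matching on t1.uid = t2.uid. A NULL in a compared column never satisfies the condition.
Matched pairs: 3; unmatched t2 rows kept: 3.

(1, 1, 1); (1, 3, 1); (1, 8, 1); (NULL, 4, 9); (NULL, 4, NULL); (NULL, 5, 9)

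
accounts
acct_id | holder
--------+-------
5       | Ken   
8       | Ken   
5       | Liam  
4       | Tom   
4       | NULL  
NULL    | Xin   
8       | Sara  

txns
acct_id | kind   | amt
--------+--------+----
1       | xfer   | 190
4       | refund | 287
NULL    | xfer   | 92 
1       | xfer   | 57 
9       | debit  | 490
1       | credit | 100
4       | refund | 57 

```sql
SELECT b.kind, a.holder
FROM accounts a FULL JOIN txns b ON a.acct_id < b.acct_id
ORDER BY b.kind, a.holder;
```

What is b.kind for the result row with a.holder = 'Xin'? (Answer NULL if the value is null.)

NULL

FULL OUTER JOIN keeps every row from both sides; unmatched rows get NULL for the other side's columns.
Matching on a.acct_id < b.acct_id. A NULL in a compared column never satisfies the condition.
- a[0] acct_id=5 → 1 match(es) in b → 1 row(s).
- a[1] acct_id=8 → 1 match(es) in b → 1 row(s).
- a[2] acct_id=5 → 1 match(es) in b → 1 row(s).
- a[3] acct_id=4 → 1 match(es) in b → 1 row(s).
- a[4] acct_id=4 → 1 match(es) in b → 1 row(s).
- a[5] acct_id=NULL → no match; kept with NULLs on the b side.
- a[6] acct_id=8 → 1 match(es) in b → 1 row(s).
- plus 6 unmatched b row(s), each kept with NULL a columns.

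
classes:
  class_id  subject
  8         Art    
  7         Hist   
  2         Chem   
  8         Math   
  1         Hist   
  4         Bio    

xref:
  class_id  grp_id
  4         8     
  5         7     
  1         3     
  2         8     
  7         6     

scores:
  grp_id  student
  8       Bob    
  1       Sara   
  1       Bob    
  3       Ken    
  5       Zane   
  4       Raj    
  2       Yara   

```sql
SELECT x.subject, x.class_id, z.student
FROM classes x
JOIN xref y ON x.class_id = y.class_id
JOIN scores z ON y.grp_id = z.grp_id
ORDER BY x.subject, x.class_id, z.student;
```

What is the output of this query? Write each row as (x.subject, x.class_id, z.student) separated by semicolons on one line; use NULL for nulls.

(Bio, 4, Bob); (Chem, 2, Bob); (Hist, 1, Ken)

Evaluate left to right. First `classes x INNER JOIN xref y` on class_id: 4 row(s).
Then INNER JOIN `scores z` on grp_id: keep only rows whose y.grp_id appears in z.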